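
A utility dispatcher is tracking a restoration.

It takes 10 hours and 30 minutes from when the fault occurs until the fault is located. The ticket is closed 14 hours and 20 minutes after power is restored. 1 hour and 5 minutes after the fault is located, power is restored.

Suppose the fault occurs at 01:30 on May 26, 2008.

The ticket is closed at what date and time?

03:25 on May 27, 2008

The fault occurs: 01:30 May 26, 2008.
The fault is located: 01:30 May 26, 2008 + 10h30m = 12:00 May 26, 2008.
Power is restored: 12:00 May 26, 2008 + 1h05m = 13:05 May 26, 2008.
The ticket is closed: 13:05 May 26, 2008 + 14h20m = 03:25 May 27, 2008.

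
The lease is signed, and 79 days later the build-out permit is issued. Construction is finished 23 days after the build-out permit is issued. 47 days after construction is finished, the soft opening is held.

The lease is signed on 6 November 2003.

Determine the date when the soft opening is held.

The lease is signed: Nov 6, 2003.
The build-out permit is issued: Nov 6, 2003 + 79 days = Jan 24, 2004.
Construction is finished: Jan 24, 2004 + 23 days = Feb 16, 2004.
The soft opening is held: Feb 16, 2004 + 47 days = Apr 3, 2004.

3 April 2004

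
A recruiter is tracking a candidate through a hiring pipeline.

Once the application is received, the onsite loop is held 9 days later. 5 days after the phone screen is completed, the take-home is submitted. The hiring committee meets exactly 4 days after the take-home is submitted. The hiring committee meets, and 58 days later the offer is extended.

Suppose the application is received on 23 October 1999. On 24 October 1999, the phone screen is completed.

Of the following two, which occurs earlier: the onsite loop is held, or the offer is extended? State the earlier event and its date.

The onsite loop is held — 1 November 1999

The application is received: Oct 23, 1999.
The onsite loop is held: Oct 23, 1999 + 9 days = Nov 1, 1999.
The phone screen is completed: Oct 24, 1999.
The take-home is submitted: Oct 24, 1999 + 5 days = Oct 29, 1999.
The hiring committee meets: Oct 29, 1999 + 4 days = Nov 2, 1999.
The offer is extended: Nov 2, 1999 + 58 days = Dec 30, 1999.
Comparing: the onsite loop is held on Nov 1, 1999 vs the offer is extended on Dec 30, 1999. Earlier: the onsite loop is held.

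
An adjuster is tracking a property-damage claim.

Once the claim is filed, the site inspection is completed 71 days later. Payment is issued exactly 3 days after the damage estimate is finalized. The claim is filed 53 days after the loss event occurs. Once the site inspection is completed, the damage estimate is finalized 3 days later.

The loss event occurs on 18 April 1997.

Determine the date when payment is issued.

The loss event occurs: Apr 18, 1997.
The claim is filed: Apr 18, 1997 + 53 days = Jun 10, 1997.
The site inspection is completed: Jun 10, 1997 + 71 days = Aug 20, 1997.
The damage estimate is finalized: Aug 20, 1997 + 3 days = Aug 23, 1997.
Payment is issued: Aug 23, 1997 + 3 days = Aug 26, 1997.

26 August 1997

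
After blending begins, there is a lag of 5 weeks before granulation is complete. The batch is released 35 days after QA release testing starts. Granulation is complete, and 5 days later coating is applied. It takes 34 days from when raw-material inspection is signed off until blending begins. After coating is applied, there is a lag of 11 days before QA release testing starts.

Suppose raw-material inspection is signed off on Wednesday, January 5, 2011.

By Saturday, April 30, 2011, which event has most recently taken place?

QA release testing starts

Raw-material inspection is signed off: Jan 5, 2011.
Blending begins: Jan 5, 2011 + 34 days = Feb 8, 2011.
Granulation is complete: Feb 8, 2011 + 5 weeks = Mar 15, 2011.
Coating is applied: Mar 15, 2011 + 5 days = Mar 20, 2011.
QA release testing starts: Mar 20, 2011 + 11 days = Mar 31, 2011.
The batch is released: Mar 31, 2011 + 35 days = May 5, 2011.
Apr 30, 2011 falls between when QA release testing starts (Mar 31, 2011) and when the batch is released (May 5, 2011).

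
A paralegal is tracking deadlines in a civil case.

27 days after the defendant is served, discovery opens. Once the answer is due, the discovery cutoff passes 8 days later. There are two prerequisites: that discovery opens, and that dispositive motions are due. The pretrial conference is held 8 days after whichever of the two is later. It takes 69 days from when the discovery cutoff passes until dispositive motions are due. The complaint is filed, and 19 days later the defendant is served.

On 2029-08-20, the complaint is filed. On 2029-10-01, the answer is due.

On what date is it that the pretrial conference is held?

The complaint is filed: Aug 20, 2029.
The defendant is served: Aug 20, 2029 + 19 days = Sep 8, 2029.
Discovery opens: Sep 8, 2029 + 27 days = Oct 5, 2029.
The answer is due: Oct 1, 2029.
The discovery cutoff passes: Oct 1, 2029 + 8 days = Oct 9, 2029.
Dispositive motions are due: Oct 9, 2029 + 69 days = Dec 17, 2029.
Both prerequisites met — discovery opens (Oct 5, 2029), dispositive motions are due (Dec 17, 2029); the later is Dec 17, 2029.
The pretrial conference is held: Dec 17, 2029 + 8 days = Dec 25, 2029.

2029-12-25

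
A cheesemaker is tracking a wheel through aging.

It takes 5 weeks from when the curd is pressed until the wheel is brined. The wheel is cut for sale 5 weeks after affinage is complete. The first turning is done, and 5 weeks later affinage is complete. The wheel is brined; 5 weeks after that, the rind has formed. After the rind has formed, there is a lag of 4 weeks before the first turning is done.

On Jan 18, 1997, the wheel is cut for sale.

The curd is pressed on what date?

The wheel is cut for sale: Jan 18, 1997.
Affinage is complete: Jan 18, 1997 − 5 weeks = Dec 14, 1996.
The first turning is done: Dec 14, 1996 − 5 weeks = Nov 9, 1996.
The rind has formed: Nov 9, 1996 − 4 weeks = Oct 12, 1996.
The wheel is brined: Oct 12, 1996 − 5 weeks = Sep 7, 1996.
The curd is pressed: Sep 7, 1996 − 5 weeks = Aug 3, 1996.

Aug 3, 1996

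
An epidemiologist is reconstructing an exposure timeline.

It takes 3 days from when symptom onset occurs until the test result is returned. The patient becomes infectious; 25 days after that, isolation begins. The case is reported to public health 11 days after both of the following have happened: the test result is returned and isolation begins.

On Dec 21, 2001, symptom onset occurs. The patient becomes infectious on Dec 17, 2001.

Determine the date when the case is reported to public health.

Jan 22, 2002

Symptom onset occurs: Dec 21, 2001.
The test result is returned: Dec 21, 2001 + 3 days = Dec 24, 2001.
The patient becomes infectious: Dec 17, 2001.
Isolation begins: Dec 17, 2001 + 25 days = Jan 11, 2002.
Both prerequisites met — the test result is returned (Dec 24, 2001), isolation begins (Jan 11, 2002); the later is Jan 11, 2002.
The case is reported to public health: Jan 11, 2002 + 11 days = Jan 22, 2002.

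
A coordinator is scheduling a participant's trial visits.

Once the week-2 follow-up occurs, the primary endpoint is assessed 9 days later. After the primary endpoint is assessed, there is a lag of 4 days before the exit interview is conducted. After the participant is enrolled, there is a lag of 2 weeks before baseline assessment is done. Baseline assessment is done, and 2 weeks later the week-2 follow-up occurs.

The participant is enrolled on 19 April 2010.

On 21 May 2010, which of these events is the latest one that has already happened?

The week-2 follow-up occurs

The participant is enrolled: Apr 19, 2010.
Baseline assessment is done: Apr 19, 2010 + 2 weeks = May 3, 2010.
The week-2 follow-up occurs: May 3, 2010 + 2 weeks = May 17, 2010.
The primary endpoint is assessed: May 17, 2010 + 9 days = May 26, 2010.
The exit interview is conducted: May 26, 2010 + 4 days = May 30, 2010.
May 21, 2010 falls between when the week-2 follow-up occurs (May 17, 2010) and when the primary endpoint is assessed (May 26, 2010).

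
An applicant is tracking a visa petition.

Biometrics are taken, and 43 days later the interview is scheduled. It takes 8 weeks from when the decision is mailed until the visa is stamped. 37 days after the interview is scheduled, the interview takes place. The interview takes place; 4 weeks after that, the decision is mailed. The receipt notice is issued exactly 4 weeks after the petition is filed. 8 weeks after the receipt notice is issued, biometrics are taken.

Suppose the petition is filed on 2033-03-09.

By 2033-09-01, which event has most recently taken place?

The interview takes place

The petition is filed: Mar 9, 2033.
The receipt notice is issued: Mar 9, 2033 + 4 weeks = Apr 6, 2033.
Biometrics are taken: Apr 6, 2033 + 8 weeks = Jun 1, 2033.
The interview is scheduled: Jun 1, 2033 + 43 days = Jul 14, 2033.
The interview takes place: Jul 14, 2033 + 37 days = Aug 20, 2033.
The decision is mailed: Aug 20, 2033 + 4 weeks = Sep 17, 2033.
The visa is stamped: Sep 17, 2033 + 8 weeks = Nov 12, 2033.
Sep 1, 2033 falls between when the interview takes place (Aug 20, 2033) and when the decision is mailed (Sep 17, 2033).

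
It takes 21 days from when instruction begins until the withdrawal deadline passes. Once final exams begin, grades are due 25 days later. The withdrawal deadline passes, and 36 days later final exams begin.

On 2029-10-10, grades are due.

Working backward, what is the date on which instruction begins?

2029-07-20

Grades are due: Oct 10, 2029.
Final exams begin: Oct 10, 2029 − 25 days = Sep 15, 2029.
The withdrawal deadline passes: Sep 15, 2029 − 36 days = Aug 10, 2029.
Instruction begins: Aug 10, 2029 − 21 days = Jul 20, 2029.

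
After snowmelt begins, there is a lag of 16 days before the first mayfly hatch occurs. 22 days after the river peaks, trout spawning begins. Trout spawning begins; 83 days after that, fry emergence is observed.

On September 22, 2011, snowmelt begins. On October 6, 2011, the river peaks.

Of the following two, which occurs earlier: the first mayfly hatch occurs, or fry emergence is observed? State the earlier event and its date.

The first mayfly hatch occurs — October 8, 2011

Snowmelt begins: Sep 22, 2011.
The first mayfly hatch occurs: Sep 22, 2011 + 16 days = Oct 8, 2011.
The river peaks: Oct 6, 2011.
Trout spawning begins: Oct 6, 2011 + 22 days = Oct 28, 2011.
Fry emergence is observed: Oct 28, 2011 + 83 days = Jan 19, 2012.
Comparing: the first mayfly hatch occurs on Oct 8, 2011 vs fry emergence is observed on Jan 19, 2012. Earlier: the first mayfly hatch occurs.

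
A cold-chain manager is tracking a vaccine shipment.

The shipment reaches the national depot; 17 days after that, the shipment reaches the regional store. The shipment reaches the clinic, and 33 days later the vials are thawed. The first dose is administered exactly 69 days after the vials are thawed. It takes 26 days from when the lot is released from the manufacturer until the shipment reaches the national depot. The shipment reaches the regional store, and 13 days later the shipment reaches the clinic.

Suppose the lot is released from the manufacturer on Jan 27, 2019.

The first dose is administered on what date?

Jul 4, 2019

The lot is released from the manufacturer: Jan 27, 2019.
The shipment reaches the national depot: Jan 27, 2019 + 26 days = Feb 22, 2019.
The shipment reaches the regional store: Feb 22, 2019 + 17 days = Mar 11, 2019.
The shipment reaches the clinic: Mar 11, 2019 + 13 days = Mar 24, 2019.
The vials are thawed: Mar 24, 2019 + 33 days = Apr 26, 2019.
The first dose is administered: Apr 26, 2019 + 69 days = Jul 4, 2019.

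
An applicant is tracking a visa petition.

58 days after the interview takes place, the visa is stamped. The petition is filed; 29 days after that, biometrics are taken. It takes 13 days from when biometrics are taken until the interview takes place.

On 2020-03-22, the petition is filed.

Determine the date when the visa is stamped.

2020-06-30

The petition is filed: Mar 22, 2020.
Biometrics are taken: Mar 22, 2020 + 29 days = Apr 20, 2020.
The interview takes place: Apr 20, 2020 + 13 days = May 3, 2020.
The visa is stamped: May 3, 2020 + 58 days = Jun 30, 2020.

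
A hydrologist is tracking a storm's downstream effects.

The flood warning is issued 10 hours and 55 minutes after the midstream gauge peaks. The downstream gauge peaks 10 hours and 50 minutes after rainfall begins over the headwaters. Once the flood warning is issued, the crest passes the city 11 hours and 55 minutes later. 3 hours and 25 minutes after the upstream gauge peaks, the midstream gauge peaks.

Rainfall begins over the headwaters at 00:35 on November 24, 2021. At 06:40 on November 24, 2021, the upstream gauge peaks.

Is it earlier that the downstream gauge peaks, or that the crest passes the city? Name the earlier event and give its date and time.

The downstream gauge peaks — 11:25 on November 24, 2021

Rainfall begins over the headwaters: 00:35 Nov 24, 2021.
The downstream gauge peaks: 00:35 Nov 24, 2021 + 10h50m = 11:25 Nov 24, 2021.
The upstream gauge peaks: 06:40 Nov 24, 2021.
The midstream gauge peaks: 06:40 Nov 24, 2021 + 3h25m = 10:05 Nov 24, 2021.
The flood warning is issued: 10:05 Nov 24, 2021 + 10h55m = 21:00 Nov 24, 2021.
The crest passes the city: 21:00 Nov 24, 2021 + 11h55m = 08:55 Nov 25, 2021.
Comparing: the downstream gauge peaks at 11:25 Nov 24, 2021 vs the crest passes the city at 08:55 Nov 25, 2021. Earlier: the downstream gauge peaks.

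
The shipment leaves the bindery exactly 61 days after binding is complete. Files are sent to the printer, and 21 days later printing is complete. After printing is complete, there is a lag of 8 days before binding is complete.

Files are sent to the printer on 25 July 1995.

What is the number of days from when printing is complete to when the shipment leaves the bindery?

Causal path: printing is complete → binding is complete → the shipment leaves the bindery.
Total delay along the path: 8 + 61 = 69 days.

69 days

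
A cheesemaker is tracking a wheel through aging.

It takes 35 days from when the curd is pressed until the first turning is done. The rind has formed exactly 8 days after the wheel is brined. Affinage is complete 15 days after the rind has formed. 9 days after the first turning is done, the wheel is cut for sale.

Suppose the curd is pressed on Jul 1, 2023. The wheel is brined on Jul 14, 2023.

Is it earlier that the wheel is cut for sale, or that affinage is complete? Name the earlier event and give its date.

Affinage is complete — Aug 6, 2023

The curd is pressed: Jul 1, 2023.
The first turning is done: Jul 1, 2023 + 35 days = Aug 5, 2023.
The wheel is cut for sale: Aug 5, 2023 + 9 days = Aug 14, 2023.
The wheel is brined: Jul 14, 2023.
The rind has formed: Jul 14, 2023 + 8 days = Jul 22, 2023.
Affinage is complete: Jul 22, 2023 + 15 days = Aug 6, 2023.
Comparing: the wheel is cut for sale on Aug 14, 2023 vs affinage is complete on Aug 6, 2023. Earlier: affinage is complete.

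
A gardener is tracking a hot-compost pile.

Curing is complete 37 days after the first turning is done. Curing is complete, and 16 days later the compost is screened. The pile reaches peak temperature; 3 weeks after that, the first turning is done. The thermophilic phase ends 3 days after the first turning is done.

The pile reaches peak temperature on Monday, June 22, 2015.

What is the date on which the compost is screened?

Friday, September 4, 2015

The pile reaches peak temperature: Jun 22, 2015.
The first turning is done: Jun 22, 2015 + 3 weeks = Jul 13, 2015.
Curing is complete: Jul 13, 2015 + 37 days = Aug 19, 2015.
The compost is screened: Aug 19, 2015 + 16 days = Sep 4, 2015.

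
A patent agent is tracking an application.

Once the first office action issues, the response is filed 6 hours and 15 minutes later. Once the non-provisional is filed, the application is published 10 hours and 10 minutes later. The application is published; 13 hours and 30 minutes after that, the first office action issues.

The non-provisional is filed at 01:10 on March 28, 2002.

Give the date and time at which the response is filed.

The non-provisional is filed: 01:10 Mar 28, 2002.
The application is published: 01:10 Mar 28, 2002 + 10h10m = 11:20 Mar 28, 2002.
The first office action issues: 11:20 Mar 28, 2002 + 13h30m = 00:50 Mar 29, 2002.
The response is filed: 00:50 Mar 29, 2002 + 6h15m = 07:05 Mar 29, 2002.

07:05 on March 29, 2002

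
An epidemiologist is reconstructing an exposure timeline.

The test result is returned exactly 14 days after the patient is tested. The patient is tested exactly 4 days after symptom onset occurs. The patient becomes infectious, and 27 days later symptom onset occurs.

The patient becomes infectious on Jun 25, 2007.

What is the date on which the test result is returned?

Aug 9, 2007

The patient becomes infectious: Jun 25, 2007.
Symptom onset occurs: Jun 25, 2007 + 27 days = Jul 22, 2007.
The patient is tested: Jul 22, 2007 + 4 days = Jul 26, 2007.
The test result is returned: Jul 26, 2007 + 14 days = Aug 9, 2007.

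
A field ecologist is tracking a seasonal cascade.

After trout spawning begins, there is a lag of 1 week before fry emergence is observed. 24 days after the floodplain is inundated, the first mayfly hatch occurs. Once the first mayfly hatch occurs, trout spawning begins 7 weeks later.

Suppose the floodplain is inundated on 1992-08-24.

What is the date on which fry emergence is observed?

1992-11-12

The floodplain is inundated: Aug 24, 1992.
The first mayfly hatch occurs: Aug 24, 1992 + 24 days = Sep 17, 1992.
Trout spawning begins: Sep 17, 1992 + 7 weeks = Nov 5, 1992.
Fry emergence is observed: Nov 5, 1992 + 1 week = Nov 12, 1992.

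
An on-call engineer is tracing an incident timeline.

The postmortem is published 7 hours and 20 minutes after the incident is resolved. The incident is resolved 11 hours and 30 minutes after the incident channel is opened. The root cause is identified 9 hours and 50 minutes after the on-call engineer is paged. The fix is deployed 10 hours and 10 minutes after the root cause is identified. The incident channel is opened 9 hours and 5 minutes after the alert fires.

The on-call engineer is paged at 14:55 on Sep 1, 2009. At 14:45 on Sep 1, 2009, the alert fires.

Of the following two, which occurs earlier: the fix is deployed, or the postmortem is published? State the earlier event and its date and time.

The fix is deployed — 10:55 on Sep 2, 2009

The on-call engineer is paged: 14:55 Sep 1, 2009.
The root cause is identified: 14:55 Sep 1, 2009 + 9h50m = 00:45 Sep 2, 2009.
The fix is deployed: 00:45 Sep 2, 2009 + 10h10m = 10:55 Sep 2, 2009.
The alert fires: 14:45 Sep 1, 2009.
The incident channel is opened: 14:45 Sep 1, 2009 + 9h05m = 23:50 Sep 1, 2009.
The incident is resolved: 23:50 Sep 1, 2009 + 11h30m = 11:20 Sep 2, 2009.
The postmortem is published: 11:20 Sep 2, 2009 + 7h20m = 18:40 Sep 2, 2009.
Comparing: the fix is deployed at 10:55 Sep 2, 2009 vs the postmortem is published at 18:40 Sep 2, 2009. Earlier: the fix is deployed.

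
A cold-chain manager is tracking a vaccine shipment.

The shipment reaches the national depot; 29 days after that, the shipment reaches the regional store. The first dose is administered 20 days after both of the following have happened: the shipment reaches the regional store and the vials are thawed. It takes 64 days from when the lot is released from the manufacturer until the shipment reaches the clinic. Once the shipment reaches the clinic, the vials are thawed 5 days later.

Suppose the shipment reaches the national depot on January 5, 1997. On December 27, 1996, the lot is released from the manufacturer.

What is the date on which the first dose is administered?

March 26, 1997

The shipment reaches the national depot: Jan 5, 1997.
The shipment reaches the regional store: Jan 5, 1997 + 29 days = Feb 3, 1997.
The lot is released from the manufacturer: Dec 27, 1996.
The shipment reaches the clinic: Dec 27, 1996 + 64 days = Mar 1, 1997.
The vials are thawed: Mar 1, 1997 + 5 days = Mar 6, 1997.
Both prerequisites met — the shipment reaches the regional store (Feb 3, 1997), the vials are thawed (Mar 6, 1997); the later is Mar 6, 1997.
The first dose is administered: Mar 6, 1997 + 20 days = Mar 26, 1997.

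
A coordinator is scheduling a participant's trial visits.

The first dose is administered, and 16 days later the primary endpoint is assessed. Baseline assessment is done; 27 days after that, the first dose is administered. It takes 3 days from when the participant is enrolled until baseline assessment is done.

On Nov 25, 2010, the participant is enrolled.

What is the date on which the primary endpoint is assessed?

Jan 10, 2011

The participant is enrolled: Nov 25, 2010.
Baseline assessment is done: Nov 25, 2010 + 3 days = Nov 28, 2010.
The first dose is administered: Nov 28, 2010 + 27 days = Dec 25, 2010.
The primary endpoint is assessed: Dec 25, 2010 + 16 days = Jan 10, 2011.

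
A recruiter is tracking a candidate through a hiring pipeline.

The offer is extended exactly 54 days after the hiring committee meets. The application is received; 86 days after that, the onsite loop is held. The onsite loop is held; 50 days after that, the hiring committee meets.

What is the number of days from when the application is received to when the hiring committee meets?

Causal path: the application is received → the onsite loop is held → the hiring committee meets.
Total delay along the path: 86 + 50 = 136 days.

136 days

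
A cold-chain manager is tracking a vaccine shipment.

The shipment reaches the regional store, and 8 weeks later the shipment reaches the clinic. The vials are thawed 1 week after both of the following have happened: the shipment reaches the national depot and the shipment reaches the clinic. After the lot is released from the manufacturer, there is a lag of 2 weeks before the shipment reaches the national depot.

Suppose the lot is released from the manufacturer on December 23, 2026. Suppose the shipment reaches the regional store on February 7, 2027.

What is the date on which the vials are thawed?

April 11, 2027

The lot is released from the manufacturer: Dec 23, 2026.
The shipment reaches the national depot: Dec 23, 2026 + 2 weeks = Jan 6, 2027.
The shipment reaches the regional store: Feb 7, 2027.
The shipment reaches the clinic: Feb 7, 2027 + 8 weeks = Apr 4, 2027.
Both prerequisites met — the shipment reaches the national depot (Jan 6, 2027), the shipment reaches the clinic (Apr 4, 2027); the later is Apr 4, 2027.
The vials are thawed: Apr 4, 2027 + 1 week = Apr 11, 2027.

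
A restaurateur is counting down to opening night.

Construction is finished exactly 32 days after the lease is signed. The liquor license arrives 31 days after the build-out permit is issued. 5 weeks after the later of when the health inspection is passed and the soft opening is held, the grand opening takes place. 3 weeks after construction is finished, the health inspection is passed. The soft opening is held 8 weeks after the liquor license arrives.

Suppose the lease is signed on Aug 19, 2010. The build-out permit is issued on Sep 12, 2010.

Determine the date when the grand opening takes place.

Jan 12, 2011

The lease is signed: Aug 19, 2010.
Construction is finished: Aug 19, 2010 + 32 days = Sep 20, 2010.
The health inspection is passed: Sep 20, 2010 + 3 weeks = Oct 11, 2010.
The build-out permit is issued: Sep 12, 2010.
The liquor license arrives: Sep 12, 2010 + 31 days = Oct 13, 2010.
The soft opening is held: Oct 13, 2010 + 8 weeks = Dec 8, 2010.
Both prerequisites met — the health inspection is passed (Oct 11, 2010), the soft opening is held (Dec 8, 2010); the later is Dec 8, 2010.
The grand opening takes place: Dec 8, 2010 + 5 weeks = Jan 12, 2011.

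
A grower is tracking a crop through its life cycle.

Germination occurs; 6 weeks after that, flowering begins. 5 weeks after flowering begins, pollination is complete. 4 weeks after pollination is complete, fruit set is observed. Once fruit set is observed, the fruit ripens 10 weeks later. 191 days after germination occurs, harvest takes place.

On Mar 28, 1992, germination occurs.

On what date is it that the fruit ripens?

Germination occurs: Mar 28, 1992.
Flowering begins: Mar 28, 1992 + 6 weeks = May 9, 1992.
Pollination is complete: May 9, 1992 + 5 weeks = Jun 13, 1992.
Fruit set is observed: Jun 13, 1992 + 4 weeks = Jul 11, 1992.
The fruit ripens: Jul 11, 1992 + 10 weeks = Sep 19, 1992.

Sep 19, 1992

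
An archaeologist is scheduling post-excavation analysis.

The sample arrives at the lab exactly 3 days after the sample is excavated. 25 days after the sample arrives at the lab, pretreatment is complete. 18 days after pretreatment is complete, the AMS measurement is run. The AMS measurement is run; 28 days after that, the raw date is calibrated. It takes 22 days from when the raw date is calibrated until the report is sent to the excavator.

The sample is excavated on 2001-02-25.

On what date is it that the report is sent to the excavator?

The sample is excavated: Feb 25, 2001.
The sample arrives at the lab: Feb 25, 2001 + 3 days = Feb 28, 2001.
Pretreatment is complete: Feb 28, 2001 + 25 days = Mar 25, 2001.
The AMS measurement is run: Mar 25, 2001 + 18 days = Apr 12, 2001.
The raw date is calibrated: Apr 12, 2001 + 28 days = May 10, 2001.
The report is sent to the excavator: May 10, 2001 + 22 days = Jun 1, 2001.

2001-06-01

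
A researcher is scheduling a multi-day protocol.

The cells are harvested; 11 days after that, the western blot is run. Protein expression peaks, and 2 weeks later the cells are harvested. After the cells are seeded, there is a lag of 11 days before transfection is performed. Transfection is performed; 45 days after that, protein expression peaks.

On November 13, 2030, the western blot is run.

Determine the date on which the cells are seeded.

The western blot is run: Nov 13, 2030.
The cells are harvested: Nov 13, 2030 − 11 days = Nov 2, 2030.
Protein expression peaks: Nov 2, 2030 − 2 weeks = Oct 19, 2030.
Transfection is performed: Oct 19, 2030 − 45 days = Sep 4, 2030.
The cells are seeded: Sep 4, 2030 − 11 days = Aug 24, 2030.

August 24, 2030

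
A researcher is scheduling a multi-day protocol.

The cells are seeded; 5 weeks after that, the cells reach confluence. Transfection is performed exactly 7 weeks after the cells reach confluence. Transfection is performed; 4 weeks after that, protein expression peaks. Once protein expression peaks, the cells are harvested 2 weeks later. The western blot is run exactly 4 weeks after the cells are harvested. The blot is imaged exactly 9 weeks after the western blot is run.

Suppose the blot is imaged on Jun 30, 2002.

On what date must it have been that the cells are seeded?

The blot is imaged: Jun 30, 2002.
The western blot is run: Jun 30, 2002 − 9 weeks = Apr 28, 2002.
The cells are harvested: Apr 28, 2002 − 4 weeks = Mar 31, 2002.
Protein expression peaks: Mar 31, 2002 − 2 weeks = Mar 17, 2002.
Transfection is performed: Mar 17, 2002 − 4 weeks = Feb 17, 2002.
The cells reach confluence: Feb 17, 2002 − 7 weeks = Dec 30, 2001.
The cells are seeded: Dec 30, 2001 − 5 weeks = Nov 25, 2001.

Nov 25, 2001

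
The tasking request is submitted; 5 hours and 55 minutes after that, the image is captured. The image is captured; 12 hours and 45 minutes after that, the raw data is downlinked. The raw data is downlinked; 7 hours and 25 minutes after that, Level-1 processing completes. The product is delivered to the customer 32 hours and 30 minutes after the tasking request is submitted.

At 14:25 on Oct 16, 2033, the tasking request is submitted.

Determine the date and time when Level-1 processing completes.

The tasking request is submitted: 14:25 Oct 16, 2033.
The image is captured: 14:25 Oct 16, 2033 + 5h55m = 20:20 Oct 16, 2033.
The raw data is downlinked: 20:20 Oct 16, 2033 + 12h45m = 09:05 Oct 17, 2033.
Level-1 processing completes: 09:05 Oct 17, 2033 + 7h25m = 16:30 Oct 17, 2033.

16:30 on Oct 17, 2033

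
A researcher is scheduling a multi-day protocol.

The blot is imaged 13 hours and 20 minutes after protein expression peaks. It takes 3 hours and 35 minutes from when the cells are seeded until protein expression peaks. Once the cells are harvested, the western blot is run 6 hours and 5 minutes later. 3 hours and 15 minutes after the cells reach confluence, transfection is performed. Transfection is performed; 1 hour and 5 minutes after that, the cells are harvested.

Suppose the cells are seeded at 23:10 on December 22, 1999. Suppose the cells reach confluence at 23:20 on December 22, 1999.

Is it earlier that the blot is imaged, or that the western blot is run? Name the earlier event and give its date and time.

The cells are seeded: 23:10 Dec 22, 1999.
Protein expression peaks: 23:10 Dec 22, 1999 + 3h35m = 02:45 Dec 23, 1999.
The blot is imaged: 02:45 Dec 23, 1999 + 13h20m = 16:05 Dec 23, 1999.
The cells reach confluence: 23:20 Dec 22, 1999.
Transfection is performed: 23:20 Dec 22, 1999 + 3h15m = 02:35 Dec 23, 1999.
The cells are harvested: 02:35 Dec 23, 1999 + 1h05m = 03:40 Dec 23, 1999.
The western blot is run: 03:40 Dec 23, 1999 + 6h05m = 09:45 Dec 23, 1999.
Comparing: the blot is imaged at 16:05 Dec 23, 1999 vs the western blot is run at 09:45 Dec 23, 1999. Earlier: the western blot is run.

The western blot is run — 09:45 on December 23, 1999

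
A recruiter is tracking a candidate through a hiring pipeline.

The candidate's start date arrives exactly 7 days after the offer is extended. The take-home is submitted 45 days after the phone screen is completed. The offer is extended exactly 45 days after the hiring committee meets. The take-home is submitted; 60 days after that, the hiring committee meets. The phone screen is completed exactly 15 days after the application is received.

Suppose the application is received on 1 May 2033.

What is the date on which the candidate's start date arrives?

20 October 2033

The application is received: May 1, 2033.
The phone screen is completed: May 1, 2033 + 15 days = May 16, 2033.
The take-home is submitted: May 16, 2033 + 45 days = Jun 30, 2033.
The hiring committee meets: Jun 30, 2033 + 60 days = Aug 29, 2033.
The offer is extended: Aug 29, 2033 + 45 days = Oct 13, 2033.
The candidate's start date arrives: Oct 13, 2033 + 7 days = Oct 20, 2033.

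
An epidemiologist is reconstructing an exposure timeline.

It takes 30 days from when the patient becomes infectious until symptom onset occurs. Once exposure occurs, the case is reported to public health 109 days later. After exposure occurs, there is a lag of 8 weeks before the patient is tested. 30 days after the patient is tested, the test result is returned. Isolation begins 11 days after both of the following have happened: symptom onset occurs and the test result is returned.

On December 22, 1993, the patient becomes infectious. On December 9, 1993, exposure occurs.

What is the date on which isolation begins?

The patient becomes infectious: Dec 22, 1993.
Symptom onset occurs: Dec 22, 1993 + 30 days = Jan 21, 1994.
Exposure occurs: Dec 9, 1993.
The patient is tested: Dec 9, 1993 + 8 weeks = Feb 3, 1994.
The test result is returned: Feb 3, 1994 + 30 days = Mar 5, 1994.
Both prerequisites met — symptom onset occurs (Jan 21, 1994), the test result is returned (Mar 5, 1994); the later is Mar 5, 1994.
Isolation begins: Mar 5, 1994 + 11 days = Mar 16, 1994.

March 16, 1994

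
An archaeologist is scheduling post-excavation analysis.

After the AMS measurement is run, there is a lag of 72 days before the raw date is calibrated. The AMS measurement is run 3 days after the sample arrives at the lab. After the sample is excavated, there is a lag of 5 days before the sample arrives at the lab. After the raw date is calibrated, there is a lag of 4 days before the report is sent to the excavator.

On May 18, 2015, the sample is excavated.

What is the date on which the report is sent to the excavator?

The sample is excavated: May 18, 2015.
The sample arrives at the lab: May 18, 2015 + 5 days = May 23, 2015.
The AMS measurement is run: May 23, 2015 + 3 days = May 26, 2015.
The raw date is calibrated: May 26, 2015 + 72 days = Aug 6, 2015.
The report is sent to the excavator: Aug 6, 2015 + 4 days = Aug 10, 2015.

Aug 10, 2015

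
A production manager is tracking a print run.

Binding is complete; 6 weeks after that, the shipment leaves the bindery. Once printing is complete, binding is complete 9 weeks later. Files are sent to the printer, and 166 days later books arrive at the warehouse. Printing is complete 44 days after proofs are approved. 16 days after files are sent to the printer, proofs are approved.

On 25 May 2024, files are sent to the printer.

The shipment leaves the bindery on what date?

6 November 2024

Files are sent to the printer: May 25, 2024.
Proofs are approved: May 25, 2024 + 16 days = Jun 10, 2024.
Printing is complete: Jun 10, 2024 + 44 days = Jul 24, 2024.
Binding is complete: Jul 24, 2024 + 9 weeks = Sep 25, 2024.
The shipment leaves the bindery: Sep 25, 2024 + 6 weeks = Nov 6, 2024.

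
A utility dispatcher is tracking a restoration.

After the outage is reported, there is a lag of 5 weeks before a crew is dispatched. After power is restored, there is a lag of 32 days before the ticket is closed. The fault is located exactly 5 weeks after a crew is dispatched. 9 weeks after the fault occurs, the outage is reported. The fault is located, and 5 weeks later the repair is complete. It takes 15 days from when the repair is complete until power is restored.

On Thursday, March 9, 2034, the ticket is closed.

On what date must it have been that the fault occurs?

The ticket is closed: Mar 9, 2034.
Power is restored: Mar 9, 2034 − 32 days = Feb 5, 2034.
The repair is complete: Feb 5, 2034 − 15 days = Jan 21, 2034.
The fault is located: Jan 21, 2034 − 5 weeks = Dec 17, 2033.
A crew is dispatched: Dec 17, 2033 − 5 weeks = Nov 12, 2033.
The outage is reported: Nov 12, 2033 − 5 weeks = Oct 8, 2033.
The fault occurs: Oct 8, 2033 − 9 weeks = Aug 6, 2033.

Saturday, August 6, 2033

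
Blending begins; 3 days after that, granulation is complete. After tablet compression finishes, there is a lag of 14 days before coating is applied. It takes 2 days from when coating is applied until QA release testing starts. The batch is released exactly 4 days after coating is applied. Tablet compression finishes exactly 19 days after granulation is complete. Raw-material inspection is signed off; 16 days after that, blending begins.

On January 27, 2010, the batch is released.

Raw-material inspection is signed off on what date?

December 2, 2009

The batch is released: Jan 27, 2010.
Coating is applied: Jan 27, 2010 − 4 days = Jan 23, 2010.
Tablet compression finishes: Jan 23, 2010 − 14 days = Jan 9, 2010.
Granulation is complete: Jan 9, 2010 − 19 days = Dec 21, 2009.
Blending begins: Dec 21, 2009 − 3 days = Dec 18, 2009.
Raw-material inspection is signed off: Dec 18, 2009 − 16 days = Dec 2, 2009.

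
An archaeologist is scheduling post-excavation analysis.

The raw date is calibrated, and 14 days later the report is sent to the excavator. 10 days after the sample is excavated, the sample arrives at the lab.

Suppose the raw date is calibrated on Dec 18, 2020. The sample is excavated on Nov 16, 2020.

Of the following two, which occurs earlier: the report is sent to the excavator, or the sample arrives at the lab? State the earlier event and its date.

The raw date is calibrated: Dec 18, 2020.
The report is sent to the excavator: Dec 18, 2020 + 14 days = Jan 1, 2021.
The sample is excavated: Nov 16, 2020.
The sample arrives at the lab: Nov 16, 2020 + 10 days = Nov 26, 2020.
Comparing: the report is sent to the excavator on Jan 1, 2021 vs the sample arrives at the lab on Nov 26, 2020. Earlier: the sample arrives at the lab.

The sample arrives at the lab — Nov 26, 2020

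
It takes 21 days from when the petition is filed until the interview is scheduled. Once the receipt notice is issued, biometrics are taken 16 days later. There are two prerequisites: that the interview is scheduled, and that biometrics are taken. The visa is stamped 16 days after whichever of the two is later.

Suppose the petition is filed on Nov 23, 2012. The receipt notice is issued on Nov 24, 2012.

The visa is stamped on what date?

Dec 30, 2012

The petition is filed: Nov 23, 2012.
The interview is scheduled: Nov 23, 2012 + 21 days = Dec 14, 2012.
The receipt notice is issued: Nov 24, 2012.
Biometrics are taken: Nov 24, 2012 + 16 days = Dec 10, 2012.
Both prerequisites met — the interview is scheduled (Dec 14, 2012), biometrics are taken (Dec 10, 2012); the later is Dec 14, 2012.
The visa is stamped: Dec 14, 2012 + 16 days = Dec 30, 2012.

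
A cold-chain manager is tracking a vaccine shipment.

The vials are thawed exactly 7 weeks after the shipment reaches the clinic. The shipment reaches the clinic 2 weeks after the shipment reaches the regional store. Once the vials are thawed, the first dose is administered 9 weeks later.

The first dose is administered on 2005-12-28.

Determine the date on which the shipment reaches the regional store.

2005-08-24

The first dose is administered: Dec 28, 2005.
The vials are thawed: Dec 28, 2005 − 9 weeks = Oct 26, 2005.
The shipment reaches the clinic: Oct 26, 2005 − 7 weeks = Sep 7, 2005.
The shipment reaches the regional store: Sep 7, 2005 − 2 weeks = Aug 24, 2005.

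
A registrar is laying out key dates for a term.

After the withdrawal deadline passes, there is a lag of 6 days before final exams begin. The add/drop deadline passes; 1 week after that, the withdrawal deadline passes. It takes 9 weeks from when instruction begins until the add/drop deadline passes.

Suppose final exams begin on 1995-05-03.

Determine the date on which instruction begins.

1995-02-16

Final exams begin: May 3, 1995.
The withdrawal deadline passes: May 3, 1995 − 6 days = Apr 27, 1995.
The add/drop deadline passes: Apr 27, 1995 − 1 week = Apr 20, 1995.
Instruction begins: Apr 20, 1995 − 9 weeks = Feb 16, 1995.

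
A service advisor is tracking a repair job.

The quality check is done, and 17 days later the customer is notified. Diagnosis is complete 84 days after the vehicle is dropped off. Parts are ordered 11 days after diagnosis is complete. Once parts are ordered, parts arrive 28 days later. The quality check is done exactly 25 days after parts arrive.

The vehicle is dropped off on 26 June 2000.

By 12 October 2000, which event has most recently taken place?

Parts are ordered

The vehicle is dropped off: Jun 26, 2000.
Diagnosis is complete: Jun 26, 2000 + 84 days = Sep 18, 2000.
Parts are ordered: Sep 18, 2000 + 11 days = Sep 29, 2000.
Parts arrive: Sep 29, 2000 + 28 days = Oct 27, 2000.
The quality check is done: Oct 27, 2000 + 25 days = Nov 21, 2000.
The customer is notified: Nov 21, 2000 + 17 days = Dec 8, 2000.
Oct 12, 2000 falls between when parts are ordered (Sep 29, 2000) and when parts arrive (Oct 27, 2000).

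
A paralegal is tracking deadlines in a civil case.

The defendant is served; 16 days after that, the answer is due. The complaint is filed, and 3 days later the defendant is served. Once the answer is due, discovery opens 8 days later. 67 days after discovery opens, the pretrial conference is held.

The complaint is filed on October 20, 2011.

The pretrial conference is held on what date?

The complaint is filed: Oct 20, 2011.
The defendant is served: Oct 20, 2011 + 3 days = Oct 23, 2011.
The answer is due: Oct 23, 2011 + 16 days = Nov 8, 2011.
Discovery opens: Nov 8, 2011 + 8 days = Nov 16, 2011.
The pretrial conference is held: Nov 16, 2011 + 67 days = Jan 22, 2012.

January 22, 2012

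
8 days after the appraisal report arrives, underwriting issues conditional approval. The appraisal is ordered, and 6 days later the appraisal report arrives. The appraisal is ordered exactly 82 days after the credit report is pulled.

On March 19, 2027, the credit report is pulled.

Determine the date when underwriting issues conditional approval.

June 23, 2027

The credit report is pulled: Mar 19, 2027.
The appraisal is ordered: Mar 19, 2027 + 82 days = Jun 9, 2027.
The appraisal report arrives: Jun 9, 2027 + 6 days = Jun 15, 2027.
Underwriting issues conditional approval: Jun 15, 2027 + 8 days = Jun 23, 2027.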